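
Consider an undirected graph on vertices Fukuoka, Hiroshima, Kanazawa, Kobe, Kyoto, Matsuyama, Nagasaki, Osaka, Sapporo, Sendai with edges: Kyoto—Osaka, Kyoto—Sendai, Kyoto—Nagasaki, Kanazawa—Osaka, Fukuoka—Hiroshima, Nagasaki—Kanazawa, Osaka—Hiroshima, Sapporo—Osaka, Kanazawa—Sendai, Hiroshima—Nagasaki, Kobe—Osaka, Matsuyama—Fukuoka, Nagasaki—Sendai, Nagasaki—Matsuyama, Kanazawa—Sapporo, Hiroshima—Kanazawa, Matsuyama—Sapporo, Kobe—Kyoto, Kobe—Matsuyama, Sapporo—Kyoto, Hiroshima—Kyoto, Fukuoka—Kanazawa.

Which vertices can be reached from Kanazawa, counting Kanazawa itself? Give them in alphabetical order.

Fukuoka, Hiroshima, Kanazawa, Kobe, Kyoto, Matsuyama, Nagasaki, Osaka, Sapporo, Sendai

Start at Kanazawa.
Its neighbours: Fukuoka, Hiroshima, Nagasaki, Osaka, Sapporo, Sendai.
Then their neighbours: Kobe, Kyoto, Matsuyama.
Every vertex is now reached.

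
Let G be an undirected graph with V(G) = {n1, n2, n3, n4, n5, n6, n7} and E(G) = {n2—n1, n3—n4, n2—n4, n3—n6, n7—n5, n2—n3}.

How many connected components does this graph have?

2

From n1: component {n1, n2, n3, n4, n6}.
From n5: component {n5, n7}.
That's 2 components.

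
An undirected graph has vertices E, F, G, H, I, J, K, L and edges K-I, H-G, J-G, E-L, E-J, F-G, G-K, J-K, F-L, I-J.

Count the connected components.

From E: component {E, F, G, H, I, J, K, L}.
That's 1 component.

1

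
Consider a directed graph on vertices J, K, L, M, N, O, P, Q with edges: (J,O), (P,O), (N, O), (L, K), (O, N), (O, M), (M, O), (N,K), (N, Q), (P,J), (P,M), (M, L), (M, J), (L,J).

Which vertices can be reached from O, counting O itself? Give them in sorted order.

J, K, L, M, N, O, Q

Start at O.
Its neighbours: M, N.
Then their neighbours: J, K, L, Q.
Nothing further is reachable.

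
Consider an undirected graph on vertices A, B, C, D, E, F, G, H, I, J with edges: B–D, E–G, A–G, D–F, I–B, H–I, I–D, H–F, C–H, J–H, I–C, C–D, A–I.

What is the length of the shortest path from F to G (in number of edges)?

Distance 0: F.
Distance 1: D, H.
Distance 2: B, C, I, J.
Distance 3: A.
Distance 4: G — contains G.

4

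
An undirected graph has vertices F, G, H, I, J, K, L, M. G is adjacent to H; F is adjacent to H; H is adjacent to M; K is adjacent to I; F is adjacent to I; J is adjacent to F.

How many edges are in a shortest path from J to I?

Distance 0: J.
Distance 1: F.
Distance 2: H, I — contains I.

2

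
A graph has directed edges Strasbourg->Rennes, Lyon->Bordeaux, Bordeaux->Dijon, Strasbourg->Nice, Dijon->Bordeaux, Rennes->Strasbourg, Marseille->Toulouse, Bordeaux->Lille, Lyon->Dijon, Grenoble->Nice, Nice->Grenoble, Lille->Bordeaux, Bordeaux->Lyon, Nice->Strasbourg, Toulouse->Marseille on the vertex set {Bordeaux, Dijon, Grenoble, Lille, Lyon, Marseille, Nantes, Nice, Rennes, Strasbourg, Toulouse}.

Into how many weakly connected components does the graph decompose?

4

From Bordeaux: component {Bordeaux, Dijon, Lille, Lyon}.
From Grenoble: component {Grenoble, Nice, Rennes, Strasbourg}.
From Marseille: component {Marseille, Toulouse}.
From Nantes: component {Nantes}.
That's 4 components.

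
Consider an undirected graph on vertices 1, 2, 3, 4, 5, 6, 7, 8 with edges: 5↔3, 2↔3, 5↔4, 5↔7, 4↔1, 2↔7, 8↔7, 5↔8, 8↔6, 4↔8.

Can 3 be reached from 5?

Yes

Explore from 5.
Distance 1: reach 3, 4, 7, 8.
Found 3.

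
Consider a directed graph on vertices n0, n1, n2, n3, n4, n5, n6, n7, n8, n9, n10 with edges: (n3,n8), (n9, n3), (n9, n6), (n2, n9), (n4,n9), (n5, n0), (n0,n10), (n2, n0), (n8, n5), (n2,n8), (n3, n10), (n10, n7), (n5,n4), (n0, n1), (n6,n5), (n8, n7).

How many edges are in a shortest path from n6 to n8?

5

Distance 0: n6.
Distance 1: n5.
Distance 2: n0, n4.
Distance 3: n1, n9, n10.
Distance 4: n3, n7.
Distance 5: n8 — contains n8.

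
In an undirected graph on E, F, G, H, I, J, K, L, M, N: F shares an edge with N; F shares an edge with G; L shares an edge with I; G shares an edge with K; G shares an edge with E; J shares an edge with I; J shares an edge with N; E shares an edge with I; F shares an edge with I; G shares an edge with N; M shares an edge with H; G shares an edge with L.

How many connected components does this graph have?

2

From E: component {E, F, G, I, J, K, L, N}.
From H: component {H, M}.
That's 2 components.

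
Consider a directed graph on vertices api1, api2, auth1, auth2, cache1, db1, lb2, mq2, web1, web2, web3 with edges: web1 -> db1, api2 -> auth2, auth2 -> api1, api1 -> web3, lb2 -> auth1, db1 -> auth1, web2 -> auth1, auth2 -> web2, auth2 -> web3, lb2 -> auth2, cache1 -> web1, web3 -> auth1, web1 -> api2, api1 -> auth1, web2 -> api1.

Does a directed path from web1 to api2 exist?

Explore from web1.
Distance 1: reach api2, db1.
Found api2.

Yes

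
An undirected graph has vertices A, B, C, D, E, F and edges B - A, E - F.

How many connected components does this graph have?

4

From A: component {A, B}.
From C: component {C}.
From D: component {D}.
From E: component {E, F}.
That's 4 components.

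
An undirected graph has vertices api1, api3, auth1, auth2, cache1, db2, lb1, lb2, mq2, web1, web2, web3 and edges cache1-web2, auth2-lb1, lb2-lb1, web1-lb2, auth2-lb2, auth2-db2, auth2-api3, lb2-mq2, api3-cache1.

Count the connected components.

From api1: component {api1}.
From api3: component {api3, auth2, cache1, db2, lb1, lb2, mq2, web1, web2}.
From auth1: component {auth1}.
From web3: component {web3}.
That's 4 components.

4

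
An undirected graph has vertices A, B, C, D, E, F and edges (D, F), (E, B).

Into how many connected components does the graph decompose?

4

From A: component {A}.
From B: component {B, E}.
From C: component {C}.
From D: component {D, F}.
That's 4 components.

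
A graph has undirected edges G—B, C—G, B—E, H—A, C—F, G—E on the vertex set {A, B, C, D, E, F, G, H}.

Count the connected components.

3

From A: component {A, H}.
From B: component {B, C, E, F, G}.
From D: component {D}.
That's 3 components.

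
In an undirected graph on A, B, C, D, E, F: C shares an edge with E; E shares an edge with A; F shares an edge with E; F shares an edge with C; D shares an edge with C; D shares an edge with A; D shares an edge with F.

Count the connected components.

2

From A: component {A, C, D, E, F}.
From B: component {B}.
That's 2 components.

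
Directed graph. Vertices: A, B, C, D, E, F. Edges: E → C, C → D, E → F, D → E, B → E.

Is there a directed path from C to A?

Explore from C.
Distance 1: reach D.
Distance 2: reach E.
Distance 3: reach F.
The search from C is exhausted; no directed path reaches A.

No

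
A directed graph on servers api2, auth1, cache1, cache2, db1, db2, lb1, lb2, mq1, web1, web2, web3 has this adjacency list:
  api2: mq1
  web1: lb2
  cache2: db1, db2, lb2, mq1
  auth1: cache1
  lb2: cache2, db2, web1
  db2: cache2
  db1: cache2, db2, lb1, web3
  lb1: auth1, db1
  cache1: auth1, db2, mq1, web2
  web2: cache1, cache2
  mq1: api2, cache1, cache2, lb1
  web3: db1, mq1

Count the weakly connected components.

1

From api2: component {api2, auth1, cache1, cache2, db1, db2, lb1, lb2, mq1, web1, web2, web3}.
That's 1 component.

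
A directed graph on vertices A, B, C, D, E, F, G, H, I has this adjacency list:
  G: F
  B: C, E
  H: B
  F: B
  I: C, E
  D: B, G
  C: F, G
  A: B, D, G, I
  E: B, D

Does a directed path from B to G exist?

Explore from B.
Distance 1: reach C, E.
Distance 2: reach D, F, G.
Found G.

Yes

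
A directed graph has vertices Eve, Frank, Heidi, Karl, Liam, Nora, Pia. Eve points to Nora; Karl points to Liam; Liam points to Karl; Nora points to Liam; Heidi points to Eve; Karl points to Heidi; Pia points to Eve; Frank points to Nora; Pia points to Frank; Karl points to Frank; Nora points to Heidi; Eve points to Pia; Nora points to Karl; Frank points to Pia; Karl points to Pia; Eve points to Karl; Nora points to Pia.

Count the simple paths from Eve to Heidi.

9

Eve→Karl→Frank→Nora→Heidi
Eve→Karl→Heidi
Eve→Karl→Pia→Frank→Nora→Heidi
Eve→Nora→Heidi
Eve→Nora→Karl→Heidi
Eve→Nora→Liam→Karl→Heidi
Eve→Pia→Frank→Nora→Heidi
Eve→Pia→Frank→Nora→Karl→Heidi
Eve→Pia→Frank→Nora→Liam→Karl→Heidi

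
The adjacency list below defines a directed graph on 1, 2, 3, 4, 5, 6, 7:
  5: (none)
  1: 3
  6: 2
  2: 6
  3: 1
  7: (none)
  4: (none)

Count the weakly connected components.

5

From 1: component {1, 3}.
From 2: component {2, 6}.
From 4: component {4}.
From 5: component {5}.
From 7: component {7}.
That's 5 components.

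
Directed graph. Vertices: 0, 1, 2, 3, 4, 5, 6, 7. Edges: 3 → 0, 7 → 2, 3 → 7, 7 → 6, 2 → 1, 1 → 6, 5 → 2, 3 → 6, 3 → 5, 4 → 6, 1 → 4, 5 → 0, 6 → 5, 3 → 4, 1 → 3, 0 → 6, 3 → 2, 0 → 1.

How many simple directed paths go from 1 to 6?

1→3→0→6
1→3→4→6
1→3→5→0→6
1→3→6
1→3→7→6
1→4→6
1→6

7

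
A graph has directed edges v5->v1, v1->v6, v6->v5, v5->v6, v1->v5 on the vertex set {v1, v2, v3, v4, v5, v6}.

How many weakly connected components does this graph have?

4

From v1: component {v1, v5, v6}.
From v2: component {v2}.
From v3: component {v3}.
From v4: component {v4}.
That's 4 components.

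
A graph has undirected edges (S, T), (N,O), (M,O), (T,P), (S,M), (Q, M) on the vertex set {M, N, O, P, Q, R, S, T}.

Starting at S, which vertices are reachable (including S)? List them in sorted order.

Start at S.
Its neighbours: M, T.
Then their neighbours: O, P, Q.
Then next layer: N.
Nothing further is reachable.

M, N, O, P, Q, S, T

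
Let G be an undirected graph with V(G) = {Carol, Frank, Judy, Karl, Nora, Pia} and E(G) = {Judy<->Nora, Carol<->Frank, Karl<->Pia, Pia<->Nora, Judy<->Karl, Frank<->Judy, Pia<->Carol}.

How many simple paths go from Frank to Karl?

4

Frank–Carol–Pia–Karl
Frank–Carol–Pia–Nora–Judy–Karl
Frank–Judy–Karl
Frank–Judy–Nora–Pia–Karl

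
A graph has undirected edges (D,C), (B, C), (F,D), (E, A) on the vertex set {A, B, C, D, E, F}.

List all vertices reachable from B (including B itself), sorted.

Start at B.
Its neighbours: C.
Then their neighbours: D.
Then next layer: F.
Nothing further is reachable.

B, C, D, F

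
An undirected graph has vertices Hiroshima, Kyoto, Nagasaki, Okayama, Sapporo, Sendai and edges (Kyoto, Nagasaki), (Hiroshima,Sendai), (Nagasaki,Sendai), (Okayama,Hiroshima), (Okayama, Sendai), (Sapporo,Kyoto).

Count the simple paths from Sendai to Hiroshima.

Sendai–Hiroshima
Sendai–Okayama–Hiroshima

2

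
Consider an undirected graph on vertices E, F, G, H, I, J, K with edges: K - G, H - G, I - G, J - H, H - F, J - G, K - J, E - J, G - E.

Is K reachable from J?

Yes

Explore from J.
Distance 1: reach E, G, H, K.
Found K.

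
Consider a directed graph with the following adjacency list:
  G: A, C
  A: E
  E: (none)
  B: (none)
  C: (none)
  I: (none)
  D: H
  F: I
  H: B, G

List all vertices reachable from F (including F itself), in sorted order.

F, I

Start at F.
Its neighbours: I.
Nothing further is reachable.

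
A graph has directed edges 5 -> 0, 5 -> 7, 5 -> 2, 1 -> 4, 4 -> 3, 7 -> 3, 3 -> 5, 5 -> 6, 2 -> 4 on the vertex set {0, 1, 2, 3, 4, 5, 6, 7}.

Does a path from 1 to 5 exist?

Explore from 1.
Distance 1: reach 4.
Distance 2: reach 3.
Distance 3: reach 5.
Found 5.

Yes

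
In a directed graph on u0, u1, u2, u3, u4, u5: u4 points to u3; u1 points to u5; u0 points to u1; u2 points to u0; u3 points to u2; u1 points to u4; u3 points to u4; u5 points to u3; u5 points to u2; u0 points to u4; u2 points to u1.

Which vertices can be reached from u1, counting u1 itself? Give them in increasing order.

Start at u1.
Its neighbours: u4, u5.
Then their neighbours: u2, u3.
Then next layer: u0.
Every vertex is now reached.

u0, u1, u2, u3, u4, u5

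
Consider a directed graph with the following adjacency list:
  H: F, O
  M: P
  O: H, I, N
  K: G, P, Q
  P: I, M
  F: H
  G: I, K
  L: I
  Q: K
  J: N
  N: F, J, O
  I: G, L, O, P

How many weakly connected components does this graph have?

1

From F: component {F, G, H, I, J, K, L, M, N, O, P, Q}.
That's 1 component.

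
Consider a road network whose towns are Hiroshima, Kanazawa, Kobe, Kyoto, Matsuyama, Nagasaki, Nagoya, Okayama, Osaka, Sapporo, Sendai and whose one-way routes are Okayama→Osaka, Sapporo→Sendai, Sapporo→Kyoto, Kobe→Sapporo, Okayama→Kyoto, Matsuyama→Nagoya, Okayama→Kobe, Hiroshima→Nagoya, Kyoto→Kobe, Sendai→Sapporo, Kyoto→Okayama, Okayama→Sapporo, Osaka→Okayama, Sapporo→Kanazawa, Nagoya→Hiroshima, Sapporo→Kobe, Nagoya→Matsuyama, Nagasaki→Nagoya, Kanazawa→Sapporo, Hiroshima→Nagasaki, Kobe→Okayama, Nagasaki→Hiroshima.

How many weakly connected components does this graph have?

From Hiroshima: component {Hiroshima, Matsuyama, Nagasaki, Nagoya}.
From Kanazawa: component {Kanazawa, Kobe, Kyoto, Okayama, Osaka, Sapporo, Sendai}.
That's 2 components.

2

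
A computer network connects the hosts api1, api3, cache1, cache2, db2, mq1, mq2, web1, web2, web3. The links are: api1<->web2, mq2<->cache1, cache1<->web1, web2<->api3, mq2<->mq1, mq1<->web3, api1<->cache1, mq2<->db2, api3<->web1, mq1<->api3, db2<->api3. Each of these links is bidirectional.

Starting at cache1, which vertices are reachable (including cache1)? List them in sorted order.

Start at cache1.
Its neighbours: api1, mq2, web1.
Then their neighbours: api3, db2, mq1, web2.
Then next layer: web3.
Nothing further is reachable.

api1, api3, cache1, db2, mq1, mq2, web1, web2, web3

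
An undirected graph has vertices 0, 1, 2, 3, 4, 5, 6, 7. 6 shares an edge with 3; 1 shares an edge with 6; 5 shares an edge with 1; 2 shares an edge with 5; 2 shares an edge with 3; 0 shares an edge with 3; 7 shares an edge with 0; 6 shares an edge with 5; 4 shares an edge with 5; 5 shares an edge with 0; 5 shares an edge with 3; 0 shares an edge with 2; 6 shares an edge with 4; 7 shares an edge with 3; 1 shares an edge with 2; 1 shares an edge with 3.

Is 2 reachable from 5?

Yes

Explore from 5.
Distance 1: reach 0, 1, 2, 3, 4, 6.
Found 2.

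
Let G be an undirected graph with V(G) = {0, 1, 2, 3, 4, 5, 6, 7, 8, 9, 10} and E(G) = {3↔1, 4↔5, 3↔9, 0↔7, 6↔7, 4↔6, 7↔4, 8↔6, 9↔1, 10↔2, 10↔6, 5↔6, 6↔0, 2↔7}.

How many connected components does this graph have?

2

From 0: component {0, 2, 4, 5, 6, 7, 8, 10}.
From 1: component {1, 3, 9}.
That's 2 components.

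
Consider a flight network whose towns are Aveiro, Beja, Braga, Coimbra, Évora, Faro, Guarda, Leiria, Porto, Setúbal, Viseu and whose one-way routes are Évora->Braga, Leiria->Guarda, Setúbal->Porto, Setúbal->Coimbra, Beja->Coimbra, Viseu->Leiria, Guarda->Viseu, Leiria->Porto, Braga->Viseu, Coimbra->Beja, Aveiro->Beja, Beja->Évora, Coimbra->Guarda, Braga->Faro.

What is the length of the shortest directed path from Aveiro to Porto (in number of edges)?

Distance 0: Aveiro.
Distance 1: Beja.
Distance 2: Coimbra, Évora.
Distance 3: Braga, Guarda.
Distance 4: Faro, Viseu.
Distance 5: Leiria.
Distance 6: Porto — contains Porto.

6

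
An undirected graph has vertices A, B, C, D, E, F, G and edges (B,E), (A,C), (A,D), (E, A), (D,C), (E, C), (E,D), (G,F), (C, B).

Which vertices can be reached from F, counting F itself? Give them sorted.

F, G

Start at F.
Its neighbours: G.
Nothing further is reachable.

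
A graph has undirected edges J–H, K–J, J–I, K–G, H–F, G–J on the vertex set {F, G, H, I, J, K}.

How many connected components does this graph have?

1

From F: component {F, G, H, I, J, K}.
That's 1 component.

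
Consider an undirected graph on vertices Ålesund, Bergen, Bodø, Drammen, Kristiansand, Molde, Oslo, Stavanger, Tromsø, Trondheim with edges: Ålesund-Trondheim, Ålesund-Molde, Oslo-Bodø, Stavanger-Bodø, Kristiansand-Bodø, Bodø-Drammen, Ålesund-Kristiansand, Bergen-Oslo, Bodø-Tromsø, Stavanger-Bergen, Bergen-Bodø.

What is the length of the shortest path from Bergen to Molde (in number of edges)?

4

Distance 0: Bergen.
Distance 1: Bodø, Oslo, Stavanger.
Distance 2: Drammen, Kristiansand, Tromsø.
Distance 3: Ålesund.
Distance 4: Molde, Trondheim — contains Molde.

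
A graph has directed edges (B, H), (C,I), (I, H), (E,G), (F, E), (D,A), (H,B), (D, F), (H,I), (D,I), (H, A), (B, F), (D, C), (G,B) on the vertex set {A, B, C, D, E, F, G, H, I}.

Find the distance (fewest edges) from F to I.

5

Distance 0: F.
Distance 1: E.
Distance 2: G.
Distance 3: B.
Distance 4: H.
Distance 5: A, I — contains I.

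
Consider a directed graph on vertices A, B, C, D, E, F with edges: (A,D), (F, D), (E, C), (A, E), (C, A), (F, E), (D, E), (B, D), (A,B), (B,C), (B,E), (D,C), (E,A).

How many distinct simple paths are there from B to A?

6

B→C→A
B→D→C→A
B→D→E→A
B→D→E→C→A
B→E→A
B→E→C→A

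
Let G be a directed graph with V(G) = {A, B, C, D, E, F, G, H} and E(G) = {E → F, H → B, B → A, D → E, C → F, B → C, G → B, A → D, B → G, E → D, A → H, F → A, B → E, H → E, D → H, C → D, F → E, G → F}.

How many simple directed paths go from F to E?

F→A→D→E
F→A→D→H→B→E
F→A→D→H→E
F→A→H→B→C→D→E
F→A→H→B→E
F→A→H→E
F→E

7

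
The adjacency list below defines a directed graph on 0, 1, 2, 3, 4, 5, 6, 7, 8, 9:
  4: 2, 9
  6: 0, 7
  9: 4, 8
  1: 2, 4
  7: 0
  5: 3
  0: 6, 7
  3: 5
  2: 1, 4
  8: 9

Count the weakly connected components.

3

From 0: component {0, 6, 7}.
From 1: component {1, 2, 4, 8, 9}.
From 3: component {3, 5}.
That's 3 components.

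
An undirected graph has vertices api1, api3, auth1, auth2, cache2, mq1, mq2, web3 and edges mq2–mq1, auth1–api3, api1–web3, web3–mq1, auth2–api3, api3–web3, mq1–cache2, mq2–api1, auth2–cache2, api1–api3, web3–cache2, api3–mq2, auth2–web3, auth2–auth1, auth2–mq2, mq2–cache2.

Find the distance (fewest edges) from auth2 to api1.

2

Distance 0: auth2.
Distance 1: api3, auth1, cache2, mq2, web3.
Distance 2: api1, mq1 — contains api1.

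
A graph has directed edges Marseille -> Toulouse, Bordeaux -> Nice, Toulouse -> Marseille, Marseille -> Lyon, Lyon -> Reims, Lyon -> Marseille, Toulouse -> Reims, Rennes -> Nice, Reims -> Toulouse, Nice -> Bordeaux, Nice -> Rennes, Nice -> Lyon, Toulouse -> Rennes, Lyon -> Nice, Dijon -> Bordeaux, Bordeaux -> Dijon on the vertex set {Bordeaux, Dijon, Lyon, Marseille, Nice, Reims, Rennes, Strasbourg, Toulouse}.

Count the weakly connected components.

2

From Bordeaux: component {Bordeaux, Dijon, Lyon, Marseille, Nice, Reims, Rennes, Toulouse}.
From Strasbourg: component {Strasbourg}.
That's 2 components.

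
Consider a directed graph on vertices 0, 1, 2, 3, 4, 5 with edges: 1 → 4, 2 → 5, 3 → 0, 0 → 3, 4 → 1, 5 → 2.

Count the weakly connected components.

From 0: component {0, 3}.
From 1: component {1, 4}.
From 2: component {2, 5}.
That's 3 components.

3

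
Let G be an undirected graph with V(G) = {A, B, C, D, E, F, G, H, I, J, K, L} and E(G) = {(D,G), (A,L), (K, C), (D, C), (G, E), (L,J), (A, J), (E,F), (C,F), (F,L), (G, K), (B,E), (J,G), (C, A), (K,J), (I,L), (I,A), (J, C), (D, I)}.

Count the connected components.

From A: component {A, B, C, D, E, F, G, I, J, K, L}.
From H: component {H}.
That's 2 components.

2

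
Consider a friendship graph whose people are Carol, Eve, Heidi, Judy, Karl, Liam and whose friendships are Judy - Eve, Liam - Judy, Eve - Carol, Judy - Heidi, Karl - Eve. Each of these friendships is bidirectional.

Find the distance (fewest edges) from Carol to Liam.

Distance 0: Carol.
Distance 1: Eve.
Distance 2: Judy, Karl.
Distance 3: Heidi, Liam — contains Liam.

3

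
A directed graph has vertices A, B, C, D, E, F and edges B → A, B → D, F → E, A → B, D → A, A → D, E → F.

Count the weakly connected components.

3

From A: component {A, B, D}.
From C: component {C}.
From E: component {E, F}.
That's 3 components.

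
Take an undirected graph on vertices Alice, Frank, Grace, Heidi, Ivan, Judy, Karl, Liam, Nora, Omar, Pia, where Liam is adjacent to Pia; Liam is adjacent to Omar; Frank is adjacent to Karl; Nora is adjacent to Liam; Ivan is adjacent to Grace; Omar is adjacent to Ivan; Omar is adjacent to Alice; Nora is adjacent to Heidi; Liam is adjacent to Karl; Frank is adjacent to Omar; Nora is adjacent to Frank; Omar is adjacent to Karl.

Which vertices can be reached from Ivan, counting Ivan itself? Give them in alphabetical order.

Start at Ivan.
Its neighbours: Grace, Omar.
Then their neighbours: Alice, Frank, Karl, Liam.
Then next layer: Nora, Pia.
Then next layer: Heidi.
Nothing further is reachable.

Alice, Frank, Grace, Heidi, Ivan, Karl, Liam, Nora, Omar, Pia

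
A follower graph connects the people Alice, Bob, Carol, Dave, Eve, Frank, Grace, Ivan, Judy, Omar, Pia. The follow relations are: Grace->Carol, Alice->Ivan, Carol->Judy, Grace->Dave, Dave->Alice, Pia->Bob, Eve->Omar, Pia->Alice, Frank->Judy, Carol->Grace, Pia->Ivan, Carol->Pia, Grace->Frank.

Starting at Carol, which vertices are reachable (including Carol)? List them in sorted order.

Start at Carol.
Its neighbours: Grace, Judy, Pia.
Then their neighbours: Alice, Bob, Dave, Frank, Ivan.
Nothing further is reachable.

Alice, Bob, Carol, Dave, Frank, Grace, Ivan, Judy, Pia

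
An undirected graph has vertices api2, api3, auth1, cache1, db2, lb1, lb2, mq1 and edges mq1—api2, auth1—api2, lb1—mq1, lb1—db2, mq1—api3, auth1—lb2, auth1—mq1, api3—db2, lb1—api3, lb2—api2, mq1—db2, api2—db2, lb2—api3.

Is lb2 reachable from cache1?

No

cache1 has no edges, so nothing is reachable from it.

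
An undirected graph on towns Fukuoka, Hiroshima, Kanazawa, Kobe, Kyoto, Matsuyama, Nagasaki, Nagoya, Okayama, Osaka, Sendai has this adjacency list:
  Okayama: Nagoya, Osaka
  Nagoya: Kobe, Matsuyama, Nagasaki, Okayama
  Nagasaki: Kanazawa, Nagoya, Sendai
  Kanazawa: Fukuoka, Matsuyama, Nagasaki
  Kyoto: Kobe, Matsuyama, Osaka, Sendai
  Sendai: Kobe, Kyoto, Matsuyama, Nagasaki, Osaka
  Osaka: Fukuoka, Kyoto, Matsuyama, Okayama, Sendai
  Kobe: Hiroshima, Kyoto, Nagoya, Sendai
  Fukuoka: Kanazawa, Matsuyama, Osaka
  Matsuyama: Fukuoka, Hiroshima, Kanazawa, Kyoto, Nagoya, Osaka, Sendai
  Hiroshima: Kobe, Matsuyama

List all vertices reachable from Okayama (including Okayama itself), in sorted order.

Start at Okayama.
Its neighbours: Nagoya, Osaka.
Then their neighbours: Fukuoka, Kobe, Kyoto, Matsuyama, Nagasaki, Sendai.
Then next layer: Hiroshima, Kanazawa.
Every vertex is now reached.

Fukuoka, Hiroshima, Kanazawa, Kobe, Kyoto, Matsuyama, Nagasaki, Nagoya, Okayama, Osaka, Sendai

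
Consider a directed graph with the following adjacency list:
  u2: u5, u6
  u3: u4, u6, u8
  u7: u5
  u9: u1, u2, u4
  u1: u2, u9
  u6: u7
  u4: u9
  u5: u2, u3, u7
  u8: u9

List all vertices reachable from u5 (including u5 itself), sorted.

u1, u2, u3, u4, u5, u6, u7, u8, u9

Start at u5.
Its neighbours: u2, u3, u7.
Then their neighbours: u4, u6, u8.
Then next layer: u9.
Then next layer: u1.
Every vertex is now reached.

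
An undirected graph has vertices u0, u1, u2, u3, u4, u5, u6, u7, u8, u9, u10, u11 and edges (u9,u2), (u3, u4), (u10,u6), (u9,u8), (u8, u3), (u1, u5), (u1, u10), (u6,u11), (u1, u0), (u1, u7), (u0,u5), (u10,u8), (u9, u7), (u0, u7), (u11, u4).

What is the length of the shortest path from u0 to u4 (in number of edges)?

Distance 0: u0.
Distance 1: u1, u5, u7.
Distance 2: u9, u10.
Distance 3: u2, u6, u8.
Distance 4: u3, u11.
Distance 5: u4 — contains u4.

5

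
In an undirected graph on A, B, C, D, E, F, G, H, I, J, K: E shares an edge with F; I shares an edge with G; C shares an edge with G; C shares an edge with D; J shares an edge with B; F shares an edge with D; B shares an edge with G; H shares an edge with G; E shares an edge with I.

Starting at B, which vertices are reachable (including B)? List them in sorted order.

B, C, D, E, F, G, H, I, J

Start at B.
Its neighbours: G, J.
Then their neighbours: C, H, I.
Then next layer: D, E.
Then next layer: F.
Nothing further is reachable.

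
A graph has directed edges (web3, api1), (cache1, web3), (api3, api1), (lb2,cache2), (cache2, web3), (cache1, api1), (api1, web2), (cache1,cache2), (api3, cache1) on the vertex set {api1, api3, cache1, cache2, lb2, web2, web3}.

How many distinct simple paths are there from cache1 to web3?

2

cache1→cache2→web3
cache1→web3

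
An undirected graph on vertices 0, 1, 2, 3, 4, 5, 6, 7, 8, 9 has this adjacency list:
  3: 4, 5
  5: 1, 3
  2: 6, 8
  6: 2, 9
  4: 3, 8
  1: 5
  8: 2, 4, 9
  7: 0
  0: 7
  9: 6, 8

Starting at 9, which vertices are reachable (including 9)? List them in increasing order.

Start at 9.
Its neighbours: 6, 8.
Then their neighbours: 2, 4.
Then next layer: 3.
Then next layer: 5.
Then next layer: 1.
Nothing further is reachable.

1, 2, 3, 4, 5, 6, 8, 9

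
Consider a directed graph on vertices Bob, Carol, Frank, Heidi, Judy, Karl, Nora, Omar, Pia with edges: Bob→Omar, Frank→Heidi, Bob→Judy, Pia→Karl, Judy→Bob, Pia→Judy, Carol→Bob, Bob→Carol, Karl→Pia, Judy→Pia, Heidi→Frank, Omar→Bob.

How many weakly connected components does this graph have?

From Bob: component {Bob, Carol, Judy, Karl, Omar, Pia}.
From Frank: component {Frank, Heidi}.
From Nora: component {Nora}.
That's 3 components.

3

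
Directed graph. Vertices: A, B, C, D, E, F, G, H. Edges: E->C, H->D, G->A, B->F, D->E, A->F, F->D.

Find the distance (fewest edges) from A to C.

4

Distance 0: A.
Distance 1: F.
Distance 2: D.
Distance 3: E.
Distance 4: C — contains C.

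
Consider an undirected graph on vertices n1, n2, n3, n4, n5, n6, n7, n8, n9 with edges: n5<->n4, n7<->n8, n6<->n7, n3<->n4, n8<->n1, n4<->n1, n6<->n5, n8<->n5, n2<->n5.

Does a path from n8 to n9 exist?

Explore from n8.
Distance 1: reach n1, n5, n7.
Distance 2: reach n2, n4, n6.
Distance 3: reach n3.
The search is exhausted without reaching n9; it lies in a different component.

No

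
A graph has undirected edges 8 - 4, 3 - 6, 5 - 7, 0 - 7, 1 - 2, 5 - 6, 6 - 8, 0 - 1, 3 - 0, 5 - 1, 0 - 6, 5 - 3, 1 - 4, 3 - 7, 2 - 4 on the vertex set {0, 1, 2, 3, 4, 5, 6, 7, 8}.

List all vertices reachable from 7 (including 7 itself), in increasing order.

Start at 7.
Its neighbours: 0, 3, 5.
Then their neighbours: 1, 6.
Then next layer: 2, 4, 8.
Every vertex is now reached.

0, 1, 2, 3, 4, 5, 6, 7, 8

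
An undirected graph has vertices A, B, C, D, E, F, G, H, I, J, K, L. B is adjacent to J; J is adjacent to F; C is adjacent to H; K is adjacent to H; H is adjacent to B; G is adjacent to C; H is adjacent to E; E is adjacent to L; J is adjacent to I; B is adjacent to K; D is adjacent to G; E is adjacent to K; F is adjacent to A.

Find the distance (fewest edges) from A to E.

5

Distance 0: A.
Distance 1: F.
Distance 2: J.
Distance 3: B, I.
Distance 4: H, K.
Distance 5: C, E — contains E.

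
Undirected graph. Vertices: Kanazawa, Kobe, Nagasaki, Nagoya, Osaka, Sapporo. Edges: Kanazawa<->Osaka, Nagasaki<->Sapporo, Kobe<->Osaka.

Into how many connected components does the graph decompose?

3

From Kanazawa: component {Kanazawa, Kobe, Osaka}.
From Nagasaki: component {Nagasaki, Sapporo}.
From Nagoya: component {Nagoya}.
That's 3 components.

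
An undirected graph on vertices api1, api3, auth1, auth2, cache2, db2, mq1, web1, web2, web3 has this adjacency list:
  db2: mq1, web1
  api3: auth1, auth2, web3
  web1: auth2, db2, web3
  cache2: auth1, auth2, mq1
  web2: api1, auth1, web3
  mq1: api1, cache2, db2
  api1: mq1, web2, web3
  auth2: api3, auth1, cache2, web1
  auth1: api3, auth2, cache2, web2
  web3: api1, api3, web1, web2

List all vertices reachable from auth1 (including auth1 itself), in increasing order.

api1, api3, auth1, auth2, cache2, db2, mq1, web1, web2, web3

Start at auth1.
Its neighbours: api3, auth2, cache2, web2.
Then their neighbours: api1, mq1, web1, web3.
Then next layer: db2.
Every vertex is now reached.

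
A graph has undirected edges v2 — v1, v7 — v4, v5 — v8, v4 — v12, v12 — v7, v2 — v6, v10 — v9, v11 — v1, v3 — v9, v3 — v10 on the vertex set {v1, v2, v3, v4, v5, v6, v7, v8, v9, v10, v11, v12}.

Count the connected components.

From v1: component {v1, v2, v6, v11}.
From v3: component {v3, v9, v10}.
From v4: component {v4, v7, v12}.
From v5: component {v5, v8}.
That's 4 components.

4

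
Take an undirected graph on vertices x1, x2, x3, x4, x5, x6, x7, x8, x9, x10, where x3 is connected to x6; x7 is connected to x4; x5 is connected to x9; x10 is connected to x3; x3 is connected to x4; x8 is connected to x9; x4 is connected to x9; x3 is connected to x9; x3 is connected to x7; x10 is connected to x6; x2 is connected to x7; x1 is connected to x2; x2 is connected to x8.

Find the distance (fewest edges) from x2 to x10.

3

Distance 0: x2.
Distance 1: x1, x7, x8.
Distance 2: x3, x4, x9.
Distance 3: x5, x6, x10 — contains x10.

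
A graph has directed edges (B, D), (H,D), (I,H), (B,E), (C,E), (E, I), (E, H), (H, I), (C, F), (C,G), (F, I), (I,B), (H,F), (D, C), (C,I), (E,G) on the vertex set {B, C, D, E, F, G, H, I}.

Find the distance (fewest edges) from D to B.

3

Distance 0: D.
Distance 1: C.
Distance 2: E, F, G, I.
Distance 3: B, H — contains B.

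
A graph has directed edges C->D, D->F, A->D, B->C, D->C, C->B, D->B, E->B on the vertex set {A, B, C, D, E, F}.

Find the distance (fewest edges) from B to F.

Distance 0: B.
Distance 1: C.
Distance 2: D.
Distance 3: F — contains F.

3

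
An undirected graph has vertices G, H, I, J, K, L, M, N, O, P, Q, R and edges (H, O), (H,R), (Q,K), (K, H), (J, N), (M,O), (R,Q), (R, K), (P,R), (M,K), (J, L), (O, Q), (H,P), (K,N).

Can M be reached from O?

Yes

Explore from O.
Distance 1: reach H, M, Q.
Found M.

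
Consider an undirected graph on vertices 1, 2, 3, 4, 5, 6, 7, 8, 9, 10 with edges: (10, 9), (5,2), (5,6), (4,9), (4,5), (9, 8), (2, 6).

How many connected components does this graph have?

4

From 1: component {1}.
From 2: component {2, 4, 5, 6, 8, 9, 10}.
From 3: component {3}.
From 7: component {7}.
That's 4 components.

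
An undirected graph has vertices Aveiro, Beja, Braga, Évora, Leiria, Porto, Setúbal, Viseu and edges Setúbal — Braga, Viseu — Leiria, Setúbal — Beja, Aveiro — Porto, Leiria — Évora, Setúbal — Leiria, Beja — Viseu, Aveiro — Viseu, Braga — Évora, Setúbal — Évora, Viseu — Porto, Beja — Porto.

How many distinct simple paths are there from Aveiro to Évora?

Aveiro–Porto–Beja–Setúbal–Braga–Évora
Aveiro–Porto–Beja–Setúbal–Évora
Aveiro–Porto–Beja–Setúbal–Leiria–Évora
Aveiro–Porto–Beja–Viseu–Leiria–Évora
Aveiro–Porto–Beja–Viseu–Leiria–Setúbal–Braga–Évora
Aveiro–Porto–Beja–Viseu–Leiria–Setúbal–Évora
Aveiro–Porto–Viseu–Beja–Setúbal–Braga–Évora
Aveiro–Porto–Viseu–Beja–Setúbal–Évora
... and 13 more.

21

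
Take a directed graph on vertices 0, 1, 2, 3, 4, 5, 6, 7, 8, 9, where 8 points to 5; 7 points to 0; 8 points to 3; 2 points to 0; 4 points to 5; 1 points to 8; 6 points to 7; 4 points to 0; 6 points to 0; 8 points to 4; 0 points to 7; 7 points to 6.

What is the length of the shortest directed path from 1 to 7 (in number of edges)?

4

Distance 0: 1.
Distance 1: 8.
Distance 2: 3, 4, 5.
Distance 3: 0.
Distance 4: 7 — contains 7.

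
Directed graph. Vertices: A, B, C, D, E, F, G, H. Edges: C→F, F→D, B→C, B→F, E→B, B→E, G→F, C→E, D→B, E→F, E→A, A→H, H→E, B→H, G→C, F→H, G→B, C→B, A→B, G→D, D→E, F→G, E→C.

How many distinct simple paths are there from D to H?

D→B→C→E→A→H
D→B→C→E→F→H
D→B→C→F→H
D→B→E→A→H
D→B→E→C→F→H
D→B→E→F→H
D→B→F→G→C→E→A→H
D→B→F→H
... and 15 more.

23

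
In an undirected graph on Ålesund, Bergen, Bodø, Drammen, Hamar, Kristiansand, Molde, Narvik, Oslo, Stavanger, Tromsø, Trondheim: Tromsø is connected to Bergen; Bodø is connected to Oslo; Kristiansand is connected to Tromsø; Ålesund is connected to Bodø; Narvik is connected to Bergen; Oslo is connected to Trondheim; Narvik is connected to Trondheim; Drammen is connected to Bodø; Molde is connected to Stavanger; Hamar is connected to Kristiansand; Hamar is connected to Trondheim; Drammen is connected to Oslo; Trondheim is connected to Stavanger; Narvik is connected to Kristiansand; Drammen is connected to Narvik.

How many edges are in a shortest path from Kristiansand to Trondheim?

2

Distance 0: Kristiansand.
Distance 1: Hamar, Narvik, Tromsø.
Distance 2: Bergen, Drammen, Trondheim — contains Trondheim.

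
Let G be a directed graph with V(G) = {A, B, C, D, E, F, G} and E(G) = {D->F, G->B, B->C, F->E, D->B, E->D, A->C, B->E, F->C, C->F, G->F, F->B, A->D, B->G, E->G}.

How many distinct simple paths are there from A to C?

7

A→C
A→D→B→C
A→D→B→E→G→F→C
A→D→B→G→F→C
A→D→F→B→C
A→D→F→C
A→D→F→E→G→B→C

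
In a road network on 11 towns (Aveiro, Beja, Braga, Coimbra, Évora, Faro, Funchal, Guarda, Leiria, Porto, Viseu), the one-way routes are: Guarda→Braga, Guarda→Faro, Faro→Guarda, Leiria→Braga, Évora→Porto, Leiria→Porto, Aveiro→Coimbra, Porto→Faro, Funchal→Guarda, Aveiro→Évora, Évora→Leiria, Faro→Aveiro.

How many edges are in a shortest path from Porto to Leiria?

Distance 0: Porto.
Distance 1: Faro.
Distance 2: Aveiro, Guarda.
Distance 3: Braga, Coimbra, Évora.
Distance 4: Leiria — contains Leiria.

4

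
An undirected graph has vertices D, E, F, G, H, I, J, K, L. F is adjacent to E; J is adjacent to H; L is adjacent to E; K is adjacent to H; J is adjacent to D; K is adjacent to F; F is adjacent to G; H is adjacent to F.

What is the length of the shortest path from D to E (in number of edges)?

4

Distance 0: D.
Distance 1: J.
Distance 2: H.
Distance 3: F, K.
Distance 4: E, G — contains E.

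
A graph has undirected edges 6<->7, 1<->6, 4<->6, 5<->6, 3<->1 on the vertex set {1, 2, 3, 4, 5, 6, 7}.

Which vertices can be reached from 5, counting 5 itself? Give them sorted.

1, 3, 4, 5, 6, 7

Start at 5.
Its neighbours: 6.
Then their neighbours: 1, 4, 7.
Then next layer: 3.
Nothing further is reachable.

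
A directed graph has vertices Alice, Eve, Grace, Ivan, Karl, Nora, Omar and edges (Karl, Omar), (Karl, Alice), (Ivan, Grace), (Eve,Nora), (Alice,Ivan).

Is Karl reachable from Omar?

Omar has no outgoing edges, so nothing is reachable from it.

No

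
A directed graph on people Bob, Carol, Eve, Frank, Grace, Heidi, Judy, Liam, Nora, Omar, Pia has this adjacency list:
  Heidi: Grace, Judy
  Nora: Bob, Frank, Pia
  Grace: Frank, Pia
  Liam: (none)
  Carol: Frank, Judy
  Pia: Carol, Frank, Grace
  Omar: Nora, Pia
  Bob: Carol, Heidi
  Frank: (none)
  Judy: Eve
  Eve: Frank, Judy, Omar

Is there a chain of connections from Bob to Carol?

Yes

Explore from Bob.
Distance 1: reach Carol, Heidi.
Found Carol.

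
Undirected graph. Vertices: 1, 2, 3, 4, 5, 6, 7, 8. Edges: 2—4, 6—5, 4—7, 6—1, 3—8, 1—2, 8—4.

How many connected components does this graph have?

1

From 1: component {1, 2, 3, 4, 5, 6, 7, 8}.
That's 1 component.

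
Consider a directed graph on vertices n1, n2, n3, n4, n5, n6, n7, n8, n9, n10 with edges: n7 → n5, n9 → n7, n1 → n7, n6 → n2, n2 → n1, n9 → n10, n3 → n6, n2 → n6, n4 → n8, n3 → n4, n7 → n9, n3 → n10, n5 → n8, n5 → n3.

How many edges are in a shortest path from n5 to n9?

6

Distance 0: n5.
Distance 1: n3, n8.
Distance 2: n4, n6, n10.
Distance 3: n2.
Distance 4: n1.
Distance 5: n7.
Distance 6: n9 — contains n9.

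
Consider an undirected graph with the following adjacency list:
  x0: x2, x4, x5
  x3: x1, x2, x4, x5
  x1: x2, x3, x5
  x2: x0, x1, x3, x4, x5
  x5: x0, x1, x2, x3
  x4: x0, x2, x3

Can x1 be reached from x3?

Yes

Explore from x3.
Distance 1: reach x1, x2, x4, x5.
Found x1.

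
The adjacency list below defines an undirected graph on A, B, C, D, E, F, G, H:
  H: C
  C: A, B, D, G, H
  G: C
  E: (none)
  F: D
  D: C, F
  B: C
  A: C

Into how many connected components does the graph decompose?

2

From A: component {A, B, C, D, F, G, H}.
From E: component {E}.
That's 2 components.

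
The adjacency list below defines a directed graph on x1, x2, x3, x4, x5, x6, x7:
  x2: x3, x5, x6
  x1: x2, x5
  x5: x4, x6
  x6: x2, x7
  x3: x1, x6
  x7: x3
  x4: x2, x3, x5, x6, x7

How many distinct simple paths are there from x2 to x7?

9

x2→x3→x1→x5→x4→x6→x7
x2→x3→x1→x5→x4→x7
x2→x3→x1→x5→x6→x7
x2→x3→x6→x7
x2→x5→x4→x3→x6→x7
x2→x5→x4→x6→x7
x2→x5→x4→x7
x2→x5→x6→x7
x2→x6→x7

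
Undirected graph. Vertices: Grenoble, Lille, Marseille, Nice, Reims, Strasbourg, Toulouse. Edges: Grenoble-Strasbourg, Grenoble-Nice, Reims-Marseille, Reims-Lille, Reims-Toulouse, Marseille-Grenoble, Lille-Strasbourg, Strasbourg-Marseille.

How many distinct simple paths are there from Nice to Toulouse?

Nice–Grenoble–Marseille–Reims–Toulouse
Nice–Grenoble–Marseille–Strasbourg–Lille–Reims–Toulouse
Nice–Grenoble–Strasbourg–Lille–Reims–Toulouse
Nice–Grenoble–Strasbourg–Marseille–Reims–Toulouse

4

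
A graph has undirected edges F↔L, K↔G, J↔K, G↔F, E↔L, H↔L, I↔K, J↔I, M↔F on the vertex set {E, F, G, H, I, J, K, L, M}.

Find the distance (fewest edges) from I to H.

5

Distance 0: I.
Distance 1: J, K.
Distance 2: G.
Distance 3: F.
Distance 4: L, M.
Distance 5: E, H — contains H.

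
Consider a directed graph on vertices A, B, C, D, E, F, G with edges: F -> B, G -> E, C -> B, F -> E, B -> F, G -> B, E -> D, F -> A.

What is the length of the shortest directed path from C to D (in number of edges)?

4

Distance 0: C.
Distance 1: B.
Distance 2: F.
Distance 3: A, E.
Distance 4: D — contains D.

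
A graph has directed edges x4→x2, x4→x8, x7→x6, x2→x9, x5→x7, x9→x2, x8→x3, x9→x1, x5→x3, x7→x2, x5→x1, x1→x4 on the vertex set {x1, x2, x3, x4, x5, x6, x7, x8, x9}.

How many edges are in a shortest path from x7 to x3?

Distance 0: x7.
Distance 1: x2, x6.
Distance 2: x9.
Distance 3: x1.
Distance 4: x4.
Distance 5: x8.
Distance 6: x3 — contains x3.

6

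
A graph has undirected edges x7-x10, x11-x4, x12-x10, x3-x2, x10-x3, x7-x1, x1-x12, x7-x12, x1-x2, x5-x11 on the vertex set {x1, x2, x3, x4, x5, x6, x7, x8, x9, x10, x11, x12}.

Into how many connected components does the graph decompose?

From x1: component {x1, x2, x3, x7, x10, x12}.
From x4: component {x4, x5, x11}.
From x6: component {x6}.
From x8: component {x8}.
From x9: component {x9}.
That's 5 components.

5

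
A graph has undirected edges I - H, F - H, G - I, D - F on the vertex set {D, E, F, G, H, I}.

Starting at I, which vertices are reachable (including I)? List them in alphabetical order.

D, F, G, H, I

Start at I.
Its neighbours: G, H.
Then their neighbours: F.
Then next layer: D.
Nothing further is reachable.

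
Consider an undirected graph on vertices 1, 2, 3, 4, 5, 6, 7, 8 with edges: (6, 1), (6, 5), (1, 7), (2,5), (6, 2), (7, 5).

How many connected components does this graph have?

From 1: component {1, 2, 5, 6, 7}.
From 3: component {3}.
From 4: component {4}.
From 8: component {8}.
That's 4 components.

4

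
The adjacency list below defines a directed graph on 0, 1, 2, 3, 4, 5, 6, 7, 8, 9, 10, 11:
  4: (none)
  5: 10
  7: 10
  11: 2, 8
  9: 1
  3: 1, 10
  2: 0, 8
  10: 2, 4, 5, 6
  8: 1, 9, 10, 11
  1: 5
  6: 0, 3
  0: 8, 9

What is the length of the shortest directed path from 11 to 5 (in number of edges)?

3

Distance 0: 11.
Distance 1: 2, 8.
Distance 2: 0, 1, 9, 10.
Distance 3: 4, 5, 6 — contains 5.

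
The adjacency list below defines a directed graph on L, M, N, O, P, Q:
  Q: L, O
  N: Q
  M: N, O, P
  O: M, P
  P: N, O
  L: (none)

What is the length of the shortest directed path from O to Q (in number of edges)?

3

Distance 0: O.
Distance 1: M, P.
Distance 2: N.
Distance 3: Q — contains Q.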